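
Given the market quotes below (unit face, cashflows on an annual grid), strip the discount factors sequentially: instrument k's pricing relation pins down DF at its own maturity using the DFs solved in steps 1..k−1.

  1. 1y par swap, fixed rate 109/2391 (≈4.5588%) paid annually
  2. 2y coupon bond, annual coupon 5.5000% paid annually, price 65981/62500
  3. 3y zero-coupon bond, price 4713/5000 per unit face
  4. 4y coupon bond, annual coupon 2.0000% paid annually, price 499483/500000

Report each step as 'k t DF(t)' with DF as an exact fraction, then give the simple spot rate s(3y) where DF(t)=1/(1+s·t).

1 1 2391/2500
2 2 2377/2500
3 3 4713/5000
4 4 1847/2000
s(3y) = (1/(4713/5000) − 1)/(3) = 287/14139 ≈ 2.0298%

step 1 [1y] swap r/1=109/2391: DF=(1 − 109/2391·(0))/(1+109/2391) = 2391/2500 ≈ 0.956400
step 2 [2y] bond c/1=11/200: DF=(65981/62500 − 11/200·(0.956400))/(1+11/200) = 2377/2500 ≈ 0.950800
step 3 [3y] zero: DF = P = 4713/5000 ≈ 0.942600
step 4 [4y] bond c/1=1/50: DF=(499483/500000 − 1/50·(0.956400+0.950800+0.942600))/(1+1/50) = 1847/2000 ≈ 0.923500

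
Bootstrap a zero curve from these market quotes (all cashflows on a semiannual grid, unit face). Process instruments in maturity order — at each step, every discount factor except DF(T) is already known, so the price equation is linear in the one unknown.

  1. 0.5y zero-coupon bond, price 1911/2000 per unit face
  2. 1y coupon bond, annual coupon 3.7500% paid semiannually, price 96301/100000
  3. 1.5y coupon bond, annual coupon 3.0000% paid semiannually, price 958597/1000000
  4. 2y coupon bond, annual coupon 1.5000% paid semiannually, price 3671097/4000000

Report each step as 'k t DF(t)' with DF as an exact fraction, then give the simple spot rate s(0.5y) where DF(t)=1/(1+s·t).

step 1 [0.5y] zero: DF = P = 1911/2000 ≈ 0.955500
step 2 [1y] bond c/2=3/160: DF=(96301/100000 − 3/160·(0.955500))/(1+3/160) = 9277/10000 ≈ 0.927700
step 3 [1.5y] bond c/2=3/200: DF=(958597/1000000 − 3/200·(0.955500+0.927700))/(1+3/200) = 4583/5000 ≈ 0.916600
step 4 [2y] bond c/2=3/400: DF=(3671097/4000000 − 3/400·(0.955500+0.927700+0.916600))/(1+3/400) = 8901/10000 ≈ 0.890100

1 1/2 1911/2000
2 1 9277/10000
3 3/2 4583/5000
4 2 8901/10000
s(0.5y) = (1/(1911/2000) − 1)/(1/2) = 178/1911 ≈ 9.3145%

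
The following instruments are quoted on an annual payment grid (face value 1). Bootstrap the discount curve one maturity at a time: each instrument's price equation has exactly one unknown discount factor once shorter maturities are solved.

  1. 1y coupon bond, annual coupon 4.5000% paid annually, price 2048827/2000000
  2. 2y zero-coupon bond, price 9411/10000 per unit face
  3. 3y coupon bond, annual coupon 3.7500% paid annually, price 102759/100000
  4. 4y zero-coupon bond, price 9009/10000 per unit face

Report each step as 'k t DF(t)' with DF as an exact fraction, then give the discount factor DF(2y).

step 1 [1y] bond c/1=9/200: DF=(2048827/2000000 − 9/200·(0))/(1+9/200) = 9803/10000 ≈ 0.980300
step 2 [2y] zero: DF = P = 9411/10000 ≈ 0.941100
step 3 [3y] bond c/1=3/80: DF=(102759/100000 − 3/80·(0.980300+0.941100))/(1+3/80) = 921/1000 ≈ 0.921000
step 4 [4y] zero: DF = P = 9009/10000 ≈ 0.900900

1 1 9803/10000
2 2 9411/10000
3 3 921/1000
4 4 9009/10000
DF(2y) = 9411/10000 ≈ 0.941100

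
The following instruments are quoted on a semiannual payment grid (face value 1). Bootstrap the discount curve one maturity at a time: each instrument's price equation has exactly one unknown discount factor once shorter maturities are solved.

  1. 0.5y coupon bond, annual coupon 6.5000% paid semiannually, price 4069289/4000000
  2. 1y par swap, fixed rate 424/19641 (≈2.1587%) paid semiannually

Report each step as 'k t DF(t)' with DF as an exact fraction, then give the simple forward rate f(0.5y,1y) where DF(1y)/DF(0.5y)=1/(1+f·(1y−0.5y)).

1 1/2 9853/10000
2 1 2447/2500
f(0.5y,1y) = ((9853/10000)/(2447/2500) − 1)/(1/2) = 65/4894 ≈ 1.3282%

step 1 [0.5y] bond c/2=13/400: DF=(4069289/4000000 − 13/400·(0))/(1+13/400) = 9853/10000 ≈ 0.985300
step 2 [1y] swap r/2=212/19641: DF=(1 − 212/19641·(0.985300))/(1+212/19641) = 2447/2500 ≈ 0.978800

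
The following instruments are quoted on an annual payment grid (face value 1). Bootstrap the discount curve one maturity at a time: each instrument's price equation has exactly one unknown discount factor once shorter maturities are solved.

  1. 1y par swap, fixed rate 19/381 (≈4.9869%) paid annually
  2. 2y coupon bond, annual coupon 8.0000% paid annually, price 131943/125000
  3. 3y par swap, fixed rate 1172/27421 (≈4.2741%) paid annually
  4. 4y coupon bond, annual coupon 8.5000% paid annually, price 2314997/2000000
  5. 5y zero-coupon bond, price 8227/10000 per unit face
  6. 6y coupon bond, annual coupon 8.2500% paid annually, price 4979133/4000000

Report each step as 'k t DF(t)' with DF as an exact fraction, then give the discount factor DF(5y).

step 1 [1y] swap r/1=19/381: DF=(1 − 19/381·(0))/(1+19/381) = 381/400 ≈ 0.952500
step 2 [2y] bond c/1=2/25: DF=(131943/125000 − 2/25·(0.952500))/(1+2/25) = 2267/2500 ≈ 0.906800
step 3 [3y] swap r/1=1172/27421: DF=(1 − 1172/27421·(0.952500+0.906800))/(1+1172/27421) = 2207/2500 ≈ 0.882800
step 4 [4y] bond c/1=17/200: DF=(2314997/2000000 − 17/200·(0.952500+0.906800+0.882800))/(1+17/200) = 213/250 ≈ 0.852000
step 5 [5y] zero: DF = P = 8227/10000 ≈ 0.822700
step 6 [6y] bond c/1=33/400: DF=(4979133/4000000 − 33/400·(0.952500+0.906800+0.882800+0.852000+0.822700))/(1+33/400) = 8133/10000 ≈ 0.813300

1 1 381/400
2 2 2267/2500
3 3 2207/2500
4 4 213/250
5 5 8227/10000
6 6 8133/10000
DF(5y) = 8227/10000 ≈ 0.822700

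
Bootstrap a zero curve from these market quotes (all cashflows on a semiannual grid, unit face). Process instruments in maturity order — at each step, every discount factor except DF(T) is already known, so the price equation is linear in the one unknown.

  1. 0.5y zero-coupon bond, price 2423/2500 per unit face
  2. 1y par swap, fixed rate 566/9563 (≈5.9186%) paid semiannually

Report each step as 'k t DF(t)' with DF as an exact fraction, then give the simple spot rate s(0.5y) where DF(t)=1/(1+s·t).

1 1/2 2423/2500
2 1 4717/5000
s(0.5y) = (1/(2423/2500) − 1)/(1/2) = 154/2423 ≈ 6.3558%

step 1 [0.5y] zero: DF = P = 2423/2500 ≈ 0.969200
step 2 [1y] swap r/2=283/9563: DF=(1 − 283/9563·(0.969200))/(1+283/9563) = 4717/5000 ≈ 0.943400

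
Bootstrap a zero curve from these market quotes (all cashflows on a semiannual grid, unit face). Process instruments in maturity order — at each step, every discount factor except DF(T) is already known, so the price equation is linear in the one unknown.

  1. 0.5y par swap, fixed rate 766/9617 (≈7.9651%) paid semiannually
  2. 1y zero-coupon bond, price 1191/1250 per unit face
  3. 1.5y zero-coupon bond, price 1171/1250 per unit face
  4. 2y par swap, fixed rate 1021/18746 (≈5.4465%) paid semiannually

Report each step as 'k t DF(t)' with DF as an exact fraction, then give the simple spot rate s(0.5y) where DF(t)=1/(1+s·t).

1 1/2 9617/10000
2 1 1191/1250
3 3/2 1171/1250
4 2 8979/10000
s(0.5y) = (1/(9617/10000) − 1)/(1/2) = 766/9617 ≈ 7.9651%

step 1 [0.5y] swap r/2=383/9617: DF=(1 − 383/9617·(0))/(1+383/9617) = 9617/10000 ≈ 0.961700
step 2 [1y] zero: DF = P = 1191/1250 ≈ 0.952800
step 3 [1.5y] zero: DF = P = 1171/1250 ≈ 0.936800
step 4 [2y] swap r/2=1021/37492: DF=(1 − 1021/37492·(0.961700+0.952800+0.936800))/(1+1021/37492) = 8979/10000 ≈ 0.897900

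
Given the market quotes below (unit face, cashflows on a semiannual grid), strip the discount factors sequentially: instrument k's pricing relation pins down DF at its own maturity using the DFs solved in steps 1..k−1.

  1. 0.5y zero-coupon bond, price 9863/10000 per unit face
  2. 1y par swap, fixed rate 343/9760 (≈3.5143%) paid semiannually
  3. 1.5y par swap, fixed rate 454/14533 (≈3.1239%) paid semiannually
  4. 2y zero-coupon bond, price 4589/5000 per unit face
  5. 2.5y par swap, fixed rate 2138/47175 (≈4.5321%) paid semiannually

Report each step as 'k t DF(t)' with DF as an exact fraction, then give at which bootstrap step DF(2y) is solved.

1 1/2 9863/10000
2 1 9657/10000
3 3/2 4773/5000
4 2 4589/5000
5 5/2 8931/10000
DF(2y) is solved at step 4

step 1 [0.5y] zero: DF = P = 9863/10000 ≈ 0.986300
step 2 [1y] swap r/2=343/19520: DF=(1 − 343/19520·(0.986300))/(1+343/19520) = 9657/10000 ≈ 0.965700
step 3 [1.5y] swap r/2=227/14533: DF=(1 − 227/14533·(0.986300+0.965700))/(1+227/14533) = 4773/5000 ≈ 0.954600
step 4 [2y] zero: DF = P = 4589/5000 ≈ 0.917800
step 5 [2.5y] swap r/2=1069/47175: DF=(1 − 1069/47175·(0.986300+0.965700+0.954600+0.917800))/(1+1069/47175) = 8931/10000 ≈ 0.893100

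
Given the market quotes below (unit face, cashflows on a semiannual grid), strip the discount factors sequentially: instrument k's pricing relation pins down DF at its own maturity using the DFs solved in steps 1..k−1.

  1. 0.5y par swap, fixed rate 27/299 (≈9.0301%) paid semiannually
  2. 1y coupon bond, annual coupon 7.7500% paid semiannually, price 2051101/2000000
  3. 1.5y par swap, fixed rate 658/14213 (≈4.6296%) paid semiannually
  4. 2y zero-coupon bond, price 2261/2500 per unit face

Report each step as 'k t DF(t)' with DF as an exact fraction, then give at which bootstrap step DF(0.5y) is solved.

step 1 [0.5y] swap r/2=27/598: DF=(1 − 27/598·(0))/(1+27/598) = 598/625 ≈ 0.956800
step 2 [1y] bond c/2=31/800: DF=(2051101/2000000 − 31/800·(0.956800))/(1+31/800) = 2379/2500 ≈ 0.951600
step 3 [1.5y] swap r/2=329/14213: DF=(1 − 329/14213·(0.956800+0.951600))/(1+329/14213) = 4671/5000 ≈ 0.934200
step 4 [2y] zero: DF = P = 2261/2500 ≈ 0.904400

1 1/2 598/625
2 1 2379/2500
3 3/2 4671/5000
4 2 2261/2500
DF(0.5y) is solved at step 1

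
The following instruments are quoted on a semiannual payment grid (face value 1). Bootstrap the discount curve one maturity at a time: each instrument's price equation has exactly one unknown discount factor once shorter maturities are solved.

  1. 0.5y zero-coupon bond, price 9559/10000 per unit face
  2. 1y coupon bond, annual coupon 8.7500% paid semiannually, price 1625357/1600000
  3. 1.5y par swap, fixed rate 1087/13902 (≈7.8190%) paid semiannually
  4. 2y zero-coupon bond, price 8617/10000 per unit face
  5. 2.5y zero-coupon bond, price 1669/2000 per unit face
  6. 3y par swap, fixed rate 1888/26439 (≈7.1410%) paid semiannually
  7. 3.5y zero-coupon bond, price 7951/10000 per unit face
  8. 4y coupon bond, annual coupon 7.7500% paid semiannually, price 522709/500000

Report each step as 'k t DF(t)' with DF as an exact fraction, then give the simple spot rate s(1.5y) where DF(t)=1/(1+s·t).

1 1/2 9559/10000
2 1 2333/2500
3 3/2 8913/10000
4 2 8617/10000
5 5/2 1669/2000
6 3 507/625
7 7/2 7951/10000
8 4 1559/2000
s(1.5y) = (1/(8913/10000) − 1)/(3/2) = 2174/26739 ≈ 8.1304%

step 1 [0.5y] zero: DF = P = 9559/10000 ≈ 0.955900
step 2 [1y] bond c/2=7/160: DF=(1625357/1600000 − 7/160·(0.955900))/(1+7/160) = 2333/2500 ≈ 0.933200
step 3 [1.5y] swap r/2=1087/27804: DF=(1 − 1087/27804·(0.955900+0.933200))/(1+1087/27804) = 8913/10000 ≈ 0.891300
step 4 [2y] zero: DF = P = 8617/10000 ≈ 0.861700
step 5 [2.5y] zero: DF = P = 1669/2000 ≈ 0.834500
step 6 [3y] swap r/2=944/26439: DF=(1 − 944/26439·(0.955900+0.933200+0.891300+0.861700+0.834500))/(1+944/26439) = 507/625 ≈ 0.811200
step 7 [3.5y] zero: DF = P = 7951/10000 ≈ 0.795100
step 8 [4y] bond c/2=31/800: DF=(522709/500000 − 31/800·(0.955900+0.933200+0.891300+0.861700+0.834500+0.811200+0.795100))/(1+31/800) = 1559/2000 ≈ 0.779500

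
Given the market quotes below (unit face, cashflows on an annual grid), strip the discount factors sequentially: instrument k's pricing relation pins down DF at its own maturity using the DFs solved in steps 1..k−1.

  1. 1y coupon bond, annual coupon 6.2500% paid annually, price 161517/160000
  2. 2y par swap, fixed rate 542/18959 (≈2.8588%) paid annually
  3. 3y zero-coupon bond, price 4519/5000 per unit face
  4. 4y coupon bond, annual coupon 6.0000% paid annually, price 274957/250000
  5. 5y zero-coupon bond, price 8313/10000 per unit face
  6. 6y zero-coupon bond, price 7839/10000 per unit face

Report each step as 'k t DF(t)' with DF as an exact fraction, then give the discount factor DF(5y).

1 1 9501/10000
2 2 4729/5000
3 3 4519/5000
4 4 8791/10000
5 5 8313/10000
6 6 7839/10000
DF(5y) = 8313/10000 ≈ 0.831300

step 1 [1y] bond c/1=1/16: DF=(161517/160000 − 1/16·(0))/(1+1/16) = 9501/10000 ≈ 0.950100
step 2 [2y] swap r/1=542/18959: DF=(1 − 542/18959·(0.950100))/(1+542/18959) = 4729/5000 ≈ 0.945800
step 3 [3y] zero: DF = P = 4519/5000 ≈ 0.903800
step 4 [4y] bond c/1=3/50: DF=(274957/250000 − 3/50·(0.950100+0.945800+0.903800))/(1+3/50) = 8791/10000 ≈ 0.879100
step 5 [5y] zero: DF = P = 8313/10000 ≈ 0.831300
step 6 [6y] zero: DF = P = 7839/10000 ≈ 0.783900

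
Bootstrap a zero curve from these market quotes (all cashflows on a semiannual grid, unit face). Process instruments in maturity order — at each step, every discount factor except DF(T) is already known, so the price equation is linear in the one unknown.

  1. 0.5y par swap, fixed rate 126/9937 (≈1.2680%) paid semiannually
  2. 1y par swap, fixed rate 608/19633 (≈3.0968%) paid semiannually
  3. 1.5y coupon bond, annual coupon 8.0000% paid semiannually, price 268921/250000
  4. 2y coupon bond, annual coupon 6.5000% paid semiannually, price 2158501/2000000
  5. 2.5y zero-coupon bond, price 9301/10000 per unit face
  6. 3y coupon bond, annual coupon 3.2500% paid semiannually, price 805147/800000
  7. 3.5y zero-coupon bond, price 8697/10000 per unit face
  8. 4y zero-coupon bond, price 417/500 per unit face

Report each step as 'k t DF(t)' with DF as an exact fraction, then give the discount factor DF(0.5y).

step 1 [0.5y] swap r/2=63/9937: DF=(1 − 63/9937·(0))/(1+63/9937) = 9937/10000 ≈ 0.993700
step 2 [1y] swap r/2=304/19633: DF=(1 − 304/19633·(0.993700))/(1+304/19633) = 606/625 ≈ 0.969600
step 3 [1.5y] bond c/2=1/25: DF=(268921/250000 − 1/25·(0.993700+0.969600))/(1+1/25) = 2397/2500 ≈ 0.958800
step 4 [2y] bond c/2=13/400: DF=(2158501/2000000 − 13/400·(0.993700+0.969600+0.958800))/(1+13/400) = 9533/10000 ≈ 0.953300
step 5 [2.5y] zero: DF = P = 9301/10000 ≈ 0.930100
step 6 [3y] bond c/2=13/800: DF=(805147/800000 − 13/800·(0.993700+0.969600+0.958800+0.953300+0.930100))/(1+13/800) = 1827/2000 ≈ 0.913500
step 7 [3.5y] zero: DF = P = 8697/10000 ≈ 0.869700
step 8 [4y] zero: DF = P = 417/500 ≈ 0.834000

1 1/2 9937/10000
2 1 606/625
3 3/2 2397/2500
4 2 9533/10000
5 5/2 9301/10000
6 3 1827/2000
7 7/2 8697/10000
8 4 417/500
DF(0.5y) = 9937/10000 ≈ 0.993700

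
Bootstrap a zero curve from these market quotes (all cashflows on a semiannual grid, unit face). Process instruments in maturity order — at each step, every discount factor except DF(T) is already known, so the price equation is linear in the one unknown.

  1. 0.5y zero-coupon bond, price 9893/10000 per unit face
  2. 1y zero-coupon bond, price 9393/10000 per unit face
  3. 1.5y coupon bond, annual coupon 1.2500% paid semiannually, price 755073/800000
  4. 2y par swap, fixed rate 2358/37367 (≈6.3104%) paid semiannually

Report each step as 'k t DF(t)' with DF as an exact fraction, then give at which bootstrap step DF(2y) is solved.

step 1 [0.5y] zero: DF = P = 9893/10000 ≈ 0.989300
step 2 [1y] zero: DF = P = 9393/10000 ≈ 0.939300
step 3 [1.5y] bond c/2=1/160: DF=(755073/800000 − 1/160·(0.989300+0.939300))/(1+1/160) = 463/500 ≈ 0.926000
step 4 [2y] swap r/2=1179/37367: DF=(1 − 1179/37367·(0.989300+0.939300+0.926000))/(1+1179/37367) = 8821/10000 ≈ 0.882100

1 1/2 9893/10000
2 1 9393/10000
3 3/2 463/500
4 2 8821/10000
DF(2y) is solved at step 4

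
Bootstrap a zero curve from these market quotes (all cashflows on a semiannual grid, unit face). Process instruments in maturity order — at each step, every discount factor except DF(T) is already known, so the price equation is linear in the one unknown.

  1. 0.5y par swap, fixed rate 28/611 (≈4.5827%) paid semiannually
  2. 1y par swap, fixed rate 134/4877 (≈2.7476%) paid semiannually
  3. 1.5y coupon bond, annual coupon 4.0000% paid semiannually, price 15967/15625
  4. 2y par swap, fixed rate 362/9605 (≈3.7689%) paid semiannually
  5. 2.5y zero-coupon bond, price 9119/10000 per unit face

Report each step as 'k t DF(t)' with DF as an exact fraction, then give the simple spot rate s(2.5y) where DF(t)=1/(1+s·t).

1 1/2 611/625
2 1 2433/2500
3 3/2 2409/2500
4 2 2319/2500
5 5/2 9119/10000
s(2.5y) = (1/(9119/10000) − 1)/(5/2) = 1762/45595 ≈ 3.8645%

step 1 [0.5y] swap r/2=14/611: DF=(1 − 14/611·(0))/(1+14/611) = 611/625 ≈ 0.977600
step 2 [1y] swap r/2=67/4877: DF=(1 − 67/4877·(0.977600))/(1+67/4877) = 2433/2500 ≈ 0.973200
step 3 [1.5y] bond c/2=1/50: DF=(15967/15625 − 1/50·(0.977600+0.973200))/(1+1/50) = 2409/2500 ≈ 0.963600
step 4 [2y] swap r/2=181/9605: DF=(1 − 181/9605·(0.977600+0.973200+0.963600))/(1+181/9605) = 2319/2500 ≈ 0.927600
step 5 [2.5y] zero: DF = P = 9119/10000 ≈ 0.911900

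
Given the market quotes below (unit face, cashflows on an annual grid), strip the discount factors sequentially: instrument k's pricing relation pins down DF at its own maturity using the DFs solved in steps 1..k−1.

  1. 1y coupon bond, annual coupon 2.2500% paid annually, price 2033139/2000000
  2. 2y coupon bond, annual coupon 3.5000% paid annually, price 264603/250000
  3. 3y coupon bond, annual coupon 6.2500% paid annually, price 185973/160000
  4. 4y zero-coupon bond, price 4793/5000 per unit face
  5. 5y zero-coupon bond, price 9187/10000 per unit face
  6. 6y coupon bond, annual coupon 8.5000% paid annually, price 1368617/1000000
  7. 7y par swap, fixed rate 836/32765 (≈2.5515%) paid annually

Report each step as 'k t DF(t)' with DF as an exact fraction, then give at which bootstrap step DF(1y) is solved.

1 1 4971/5000
2 2 989/1000
3 3 9773/10000
4 4 4793/5000
5 5 9187/10000
6 6 1103/1250
7 7 1041/1250
DF(1y) is solved at step 1

step 1 [1y] bond c/1=9/400: DF=(2033139/2000000 − 9/400·(0))/(1+9/400) = 4971/5000 ≈ 0.994200
step 2 [2y] bond c/1=7/200: DF=(264603/250000 − 7/200·(0.994200))/(1+7/200) = 989/1000 ≈ 0.989000
step 3 [3y] bond c/1=1/16: DF=(185973/160000 − 1/16·(0.994200+0.989000))/(1+1/16) = 9773/10000 ≈ 0.977300
step 4 [4y] zero: DF = P = 4793/5000 ≈ 0.958600
step 5 [5y] zero: DF = P = 9187/10000 ≈ 0.918700
step 6 [6y] bond c/1=17/200: DF=(1368617/1000000 − 17/200·(0.994200+0.989000+0.977300+0.958600+0.918700))/(1+17/200) = 1103/1250 ≈ 0.882400
step 7 [7y] swap r/1=836/32765: DF=(1 − 836/32765·(0.994200+0.989000+0.977300+0.958600+0.918700+0.882400))/(1+836/32765) = 1041/1250 ≈ 0.832800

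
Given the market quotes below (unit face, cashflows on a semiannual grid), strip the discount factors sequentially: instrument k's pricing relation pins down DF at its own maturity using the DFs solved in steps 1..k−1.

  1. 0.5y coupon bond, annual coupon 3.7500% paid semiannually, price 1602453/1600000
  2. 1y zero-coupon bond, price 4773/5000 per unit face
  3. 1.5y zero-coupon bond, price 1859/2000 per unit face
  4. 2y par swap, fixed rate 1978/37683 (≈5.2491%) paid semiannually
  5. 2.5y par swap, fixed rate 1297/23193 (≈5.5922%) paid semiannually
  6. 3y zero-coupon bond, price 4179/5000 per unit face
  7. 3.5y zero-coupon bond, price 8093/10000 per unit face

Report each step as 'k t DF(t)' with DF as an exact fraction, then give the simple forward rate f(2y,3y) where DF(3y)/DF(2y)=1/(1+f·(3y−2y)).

step 1 [0.5y] bond c/2=3/160: DF=(1602453/1600000 − 3/160·(0))/(1+3/160) = 9831/10000 ≈ 0.983100
step 2 [1y] zero: DF = P = 4773/5000 ≈ 0.954600
step 3 [1.5y] zero: DF = P = 1859/2000 ≈ 0.929500
step 4 [2y] swap r/2=989/37683: DF=(1 − 989/37683·(0.983100+0.954600+0.929500))/(1+989/37683) = 9011/10000 ≈ 0.901100
step 5 [2.5y] swap r/2=1297/46386: DF=(1 − 1297/46386·(0.983100+0.954600+0.929500+0.901100))/(1+1297/46386) = 8703/10000 ≈ 0.870300
step 6 [3y] zero: DF = P = 4179/5000 ≈ 0.835800
step 7 [3.5y] zero: DF = P = 8093/10000 ≈ 0.809300

1 1/2 9831/10000
2 1 4773/5000
3 3/2 1859/2000
4 2 9011/10000
5 5/2 8703/10000
6 3 4179/5000
7 7/2 8093/10000
f(2y,3y) = ((9011/10000)/(4179/5000) − 1)/(1) = 653/8358 ≈ 7.8129%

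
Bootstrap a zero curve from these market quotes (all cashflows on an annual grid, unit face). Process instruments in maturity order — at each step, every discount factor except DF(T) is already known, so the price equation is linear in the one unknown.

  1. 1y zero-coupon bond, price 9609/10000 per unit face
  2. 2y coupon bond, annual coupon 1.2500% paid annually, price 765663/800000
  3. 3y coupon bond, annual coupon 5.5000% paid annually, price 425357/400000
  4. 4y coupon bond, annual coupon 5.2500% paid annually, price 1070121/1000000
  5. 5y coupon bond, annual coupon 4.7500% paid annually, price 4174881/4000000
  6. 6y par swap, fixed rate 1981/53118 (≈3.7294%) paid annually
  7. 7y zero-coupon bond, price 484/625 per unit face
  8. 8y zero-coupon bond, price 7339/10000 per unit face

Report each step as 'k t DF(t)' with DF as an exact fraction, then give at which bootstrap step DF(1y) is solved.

1 1 9609/10000
2 2 4667/5000
3 3 2273/2500
4 4 8769/10000
5 5 1659/2000
6 6 8019/10000
7 7 484/625
8 8 7339/10000
DF(1y) is solved at step 1

step 1 [1y] zero: DF = P = 9609/10000 ≈ 0.960900
step 2 [2y] bond c/1=1/80: DF=(765663/800000 − 1/80·(0.960900))/(1+1/80) = 4667/5000 ≈ 0.933400
step 3 [3y] bond c/1=11/200: DF=(425357/400000 − 11/200·(0.960900+0.933400))/(1+11/200) = 2273/2500 ≈ 0.909200
step 4 [4y] bond c/1=21/400: DF=(1070121/1000000 − 21/400·(0.960900+0.933400+0.909200))/(1+21/400) = 8769/10000 ≈ 0.876900
step 5 [5y] bond c/1=19/400: DF=(4174881/4000000 − 19/400·(0.960900+0.933400+0.909200+0.876900))/(1+19/400) = 1659/2000 ≈ 0.829500
step 6 [6y] swap r/1=1981/53118: DF=(1 − 1981/53118·(0.960900+0.933400+0.909200+0.876900+0.829500))/(1+1981/53118) = 8019/10000 ≈ 0.801900
step 7 [7y] zero: DF = P = 484/625 ≈ 0.774400
step 8 [8y] zero: DF = P = 7339/10000 ≈ 0.733900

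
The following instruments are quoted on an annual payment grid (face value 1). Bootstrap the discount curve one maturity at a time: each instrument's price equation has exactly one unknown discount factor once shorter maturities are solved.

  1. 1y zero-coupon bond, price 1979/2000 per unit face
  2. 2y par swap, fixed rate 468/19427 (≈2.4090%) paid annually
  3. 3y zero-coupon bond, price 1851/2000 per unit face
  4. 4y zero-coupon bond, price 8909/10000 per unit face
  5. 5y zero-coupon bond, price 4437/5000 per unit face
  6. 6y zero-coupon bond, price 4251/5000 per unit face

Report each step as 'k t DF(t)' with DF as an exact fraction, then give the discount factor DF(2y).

1 1 1979/2000
2 2 2383/2500
3 3 1851/2000
4 4 8909/10000
5 5 4437/5000
6 6 4251/5000
DF(2y) = 2383/2500 ≈ 0.953200

step 1 [1y] zero: DF = P = 1979/2000 ≈ 0.989500
step 2 [2y] swap r/1=468/19427: DF=(1 − 468/19427·(0.989500))/(1+468/19427) = 2383/2500 ≈ 0.953200
step 3 [3y] zero: DF = P = 1851/2000 ≈ 0.925500
step 4 [4y] zero: DF = P = 8909/10000 ≈ 0.890900
step 5 [5y] zero: DF = P = 4437/5000 ≈ 0.887400
step 6 [6y] zero: DF = P = 4251/5000 ≈ 0.850200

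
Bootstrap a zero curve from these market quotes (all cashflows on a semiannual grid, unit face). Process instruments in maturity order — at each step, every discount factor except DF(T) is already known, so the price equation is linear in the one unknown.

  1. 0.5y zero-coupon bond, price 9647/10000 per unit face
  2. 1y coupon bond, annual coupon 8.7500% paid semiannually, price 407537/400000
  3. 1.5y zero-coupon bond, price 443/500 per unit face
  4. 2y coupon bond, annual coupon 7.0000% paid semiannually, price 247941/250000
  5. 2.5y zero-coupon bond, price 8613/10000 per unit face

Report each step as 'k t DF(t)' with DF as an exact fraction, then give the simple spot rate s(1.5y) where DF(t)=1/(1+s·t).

step 1 [0.5y] zero: DF = P = 9647/10000 ≈ 0.964700
step 2 [1y] bond c/2=7/160: DF=(407537/400000 − 7/160·(0.964700))/(1+7/160) = 9357/10000 ≈ 0.935700
step 3 [1.5y] zero: DF = P = 443/500 ≈ 0.886000
step 4 [2y] bond c/2=7/200: DF=(247941/250000 − 7/200·(0.964700+0.935700+0.886000))/(1+7/200) = 108/125 ≈ 0.864000
step 5 [2.5y] zero: DF = P = 8613/10000 ≈ 0.861300

1 1/2 9647/10000
2 1 9357/10000
3 3/2 443/500
4 2 108/125
5 5/2 8613/10000
s(1.5y) = (1/(443/500) − 1)/(3/2) = 38/443 ≈ 8.5779%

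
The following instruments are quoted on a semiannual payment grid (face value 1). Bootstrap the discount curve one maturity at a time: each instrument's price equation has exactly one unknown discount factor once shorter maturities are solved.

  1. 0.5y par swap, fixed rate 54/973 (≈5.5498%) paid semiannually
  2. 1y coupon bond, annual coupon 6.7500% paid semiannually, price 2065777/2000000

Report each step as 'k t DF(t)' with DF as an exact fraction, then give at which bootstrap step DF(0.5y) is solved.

1 1/2 973/1000
2 1 4837/5000
DF(0.5y) is solved at step 1

step 1 [0.5y] swap r/2=27/973: DF=(1 − 27/973·(0))/(1+27/973) = 973/1000 ≈ 0.973000
step 2 [1y] bond c/2=27/800: DF=(2065777/2000000 − 27/800·(0.973000))/(1+27/800) = 4837/5000 ≈ 0.967400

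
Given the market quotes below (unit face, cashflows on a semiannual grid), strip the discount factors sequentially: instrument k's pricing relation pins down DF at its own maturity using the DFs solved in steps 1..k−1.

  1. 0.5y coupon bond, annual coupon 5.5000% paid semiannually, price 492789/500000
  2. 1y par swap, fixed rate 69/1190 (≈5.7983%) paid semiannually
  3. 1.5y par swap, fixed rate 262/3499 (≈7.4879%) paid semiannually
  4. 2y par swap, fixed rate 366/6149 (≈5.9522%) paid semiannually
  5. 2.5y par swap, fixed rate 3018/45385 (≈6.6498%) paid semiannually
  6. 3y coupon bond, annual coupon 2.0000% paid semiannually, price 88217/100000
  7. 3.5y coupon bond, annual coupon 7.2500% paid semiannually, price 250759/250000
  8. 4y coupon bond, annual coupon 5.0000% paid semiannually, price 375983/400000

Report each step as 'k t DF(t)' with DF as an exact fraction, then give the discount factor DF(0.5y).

1 1/2 1199/1250
2 1 1181/1250
3 3/2 1119/1250
4 2 4451/5000
5 5/2 8491/10000
6 3 1657/2000
7 7/2 3901/5000
8 4 7671/10000
DF(0.5y) = 1199/1250 ≈ 0.959200

step 1 [0.5y] bond c/2=11/400: DF=(492789/500000 − 11/400·(0))/(1+11/400) = 1199/1250 ≈ 0.959200
step 2 [1y] swap r/2=69/2380: DF=(1 − 69/2380·(0.959200))/(1+69/2380) = 1181/1250 ≈ 0.944800
step 3 [1.5y] swap r/2=131/3499: DF=(1 − 131/3499·(0.959200+0.944800))/(1+131/3499) = 1119/1250 ≈ 0.895200
step 4 [2y] swap r/2=183/6149: DF=(1 − 183/6149·(0.959200+0.944800+0.895200))/(1+183/6149) = 4451/5000 ≈ 0.890200
step 5 [2.5y] swap r/2=1509/45385: DF=(1 − 1509/45385·(0.959200+0.944800+0.895200+0.890200))/(1+1509/45385) = 8491/10000 ≈ 0.849100
step 6 [3y] bond c/2=1/100: DF=(88217/100000 − 1/100·(0.959200+0.944800+0.895200+0.890200+0.849100))/(1+1/100) = 1657/2000 ≈ 0.828500
step 7 [3.5y] bond c/2=29/800: DF=(250759/250000 − 29/800·(0.959200+0.944800+0.895200+0.890200+0.849100+0.828500))/(1+29/800) = 3901/5000 ≈ 0.780200
step 8 [4y] bond c/2=1/40: DF=(375983/400000 − 1/40·(0.959200+0.944800+0.895200+0.890200+0.849100+0.828500+0.780200))/(1+1/40) = 7671/10000 ≈ 0.767100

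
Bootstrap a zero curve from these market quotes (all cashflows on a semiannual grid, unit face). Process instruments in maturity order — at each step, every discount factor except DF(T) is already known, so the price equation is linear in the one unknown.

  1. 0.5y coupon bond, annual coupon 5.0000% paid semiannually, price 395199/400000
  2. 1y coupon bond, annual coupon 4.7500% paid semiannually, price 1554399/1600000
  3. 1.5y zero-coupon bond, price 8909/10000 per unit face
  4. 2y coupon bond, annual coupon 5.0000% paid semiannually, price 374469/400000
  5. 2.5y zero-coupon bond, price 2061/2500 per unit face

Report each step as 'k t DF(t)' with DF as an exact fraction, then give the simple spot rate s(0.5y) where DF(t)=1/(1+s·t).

1 1/2 9639/10000
2 1 4633/5000
3 3/2 8909/10000
4 2 1691/2000
5 5/2 2061/2500
s(0.5y) = (1/(9639/10000) − 1)/(1/2) = 722/9639 ≈ 7.4904%

step 1 [0.5y] bond c/2=1/40: DF=(395199/400000 − 1/40·(0))/(1+1/40) = 9639/10000 ≈ 0.963900
step 2 [1y] bond c/2=19/800: DF=(1554399/1600000 − 19/800·(0.963900))/(1+19/800) = 4633/5000 ≈ 0.926600
step 3 [1.5y] zero: DF = P = 8909/10000 ≈ 0.890900
step 4 [2y] bond c/2=1/40: DF=(374469/400000 − 1/40·(0.963900+0.926600+0.890900))/(1+1/40) = 1691/2000 ≈ 0.845500
step 5 [2.5y] zero: DF = P = 2061/2500 ≈ 0.824400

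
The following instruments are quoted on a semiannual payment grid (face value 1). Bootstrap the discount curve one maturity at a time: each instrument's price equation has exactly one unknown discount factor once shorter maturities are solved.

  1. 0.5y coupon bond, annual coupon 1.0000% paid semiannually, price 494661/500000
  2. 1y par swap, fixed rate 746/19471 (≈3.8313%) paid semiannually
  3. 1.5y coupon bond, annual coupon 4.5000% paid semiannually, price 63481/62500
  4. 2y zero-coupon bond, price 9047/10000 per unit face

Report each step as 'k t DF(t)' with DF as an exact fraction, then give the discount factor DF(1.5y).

1 1/2 2461/2500
2 1 9627/10000
3 3/2 1901/2000
4 2 9047/10000
DF(1.5y) = 1901/2000 ≈ 0.950500

step 1 [0.5y] bond c/2=1/200: DF=(494661/500000 − 1/200·(0))/(1+1/200) = 2461/2500 ≈ 0.984400
step 2 [1y] swap r/2=373/19471: DF=(1 − 373/19471·(0.984400))/(1+373/19471) = 9627/10000 ≈ 0.962700
step 3 [1.5y] bond c/2=9/400: DF=(63481/62500 − 9/400·(0.984400+0.962700))/(1+9/400) = 1901/2000 ≈ 0.950500
step 4 [2y] zero: DF = P = 9047/10000 ≈ 0.904700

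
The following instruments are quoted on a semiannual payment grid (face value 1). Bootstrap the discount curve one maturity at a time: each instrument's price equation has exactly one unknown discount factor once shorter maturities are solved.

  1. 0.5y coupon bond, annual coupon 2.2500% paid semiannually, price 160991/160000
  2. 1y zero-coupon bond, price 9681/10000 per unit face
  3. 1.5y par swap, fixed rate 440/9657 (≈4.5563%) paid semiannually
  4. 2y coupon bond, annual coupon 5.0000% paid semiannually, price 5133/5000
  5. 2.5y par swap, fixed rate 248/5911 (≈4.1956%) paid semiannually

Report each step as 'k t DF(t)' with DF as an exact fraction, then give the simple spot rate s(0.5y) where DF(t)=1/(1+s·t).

step 1 [0.5y] bond c/2=9/800: DF=(160991/160000 − 9/800·(0))/(1+9/800) = 199/200 ≈ 0.995000
step 2 [1y] zero: DF = P = 9681/10000 ≈ 0.968100
step 3 [1.5y] swap r/2=220/9657: DF=(1 − 220/9657·(0.995000+0.968100))/(1+220/9657) = 467/500 ≈ 0.934000
step 4 [2y] bond c/2=1/40: DF=(5133/5000 − 1/40·(0.995000+0.968100+0.934000))/(1+1/40) = 9309/10000 ≈ 0.930900
step 5 [2.5y] swap r/2=124/5911: DF=(1 − 124/5911·(0.995000+0.968100+0.934000+0.930900))/(1+124/5911) = 563/625 ≈ 0.900800

1 1/2 199/200
2 1 9681/10000
3 3/2 467/500
4 2 9309/10000
5 5/2 563/625
s(0.5y) = (1/(199/200) − 1)/(1/2) = 2/199 ≈ 1.0050%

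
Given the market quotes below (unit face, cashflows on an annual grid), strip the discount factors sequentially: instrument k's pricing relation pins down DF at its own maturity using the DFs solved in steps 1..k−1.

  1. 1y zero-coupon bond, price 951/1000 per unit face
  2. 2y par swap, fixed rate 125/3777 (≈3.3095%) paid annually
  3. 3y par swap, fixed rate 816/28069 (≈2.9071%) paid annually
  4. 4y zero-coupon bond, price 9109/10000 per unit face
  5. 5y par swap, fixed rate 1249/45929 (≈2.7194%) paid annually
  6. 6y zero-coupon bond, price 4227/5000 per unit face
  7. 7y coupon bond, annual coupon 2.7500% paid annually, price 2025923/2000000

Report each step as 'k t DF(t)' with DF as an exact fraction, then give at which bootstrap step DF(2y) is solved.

1 1 951/1000
2 2 15/16
3 3 574/625
4 4 9109/10000
5 5 8751/10000
6 6 4227/5000
7 7 8403/10000
DF(2y) is solved at step 2

step 1 [1y] zero: DF = P = 951/1000 ≈ 0.951000
step 2 [2y] swap r/1=125/3777: DF=(1 − 125/3777·(0.951000))/(1+125/3777) = 15/16 ≈ 0.937500
step 3 [3y] swap r/1=816/28069: DF=(1 − 816/28069·(0.951000+0.937500))/(1+816/28069) = 574/625 ≈ 0.918400
step 4 [4y] zero: DF = P = 9109/10000 ≈ 0.910900
step 5 [5y] swap r/1=1249/45929: DF=(1 − 1249/45929·(0.951000+0.937500+0.918400+0.910900))/(1+1249/45929) = 8751/10000 ≈ 0.875100
step 6 [6y] zero: DF = P = 4227/5000 ≈ 0.845400
step 7 [7y] bond c/1=11/400: DF=(2025923/2000000 − 11/400·(0.951000+0.937500+0.918400+0.910900+0.875100+0.845400))/(1+11/400) = 8403/10000 ≈ 0.840300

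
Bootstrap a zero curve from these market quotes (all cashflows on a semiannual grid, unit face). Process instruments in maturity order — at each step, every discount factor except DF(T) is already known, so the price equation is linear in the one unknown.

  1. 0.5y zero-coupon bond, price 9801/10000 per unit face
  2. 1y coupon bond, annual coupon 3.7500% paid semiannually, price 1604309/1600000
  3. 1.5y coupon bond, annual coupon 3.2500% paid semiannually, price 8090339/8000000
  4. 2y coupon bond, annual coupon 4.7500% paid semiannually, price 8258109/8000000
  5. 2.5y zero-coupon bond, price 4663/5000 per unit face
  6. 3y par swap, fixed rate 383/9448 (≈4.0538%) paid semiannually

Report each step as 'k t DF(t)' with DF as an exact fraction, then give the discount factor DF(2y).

1 1/2 9801/10000
2 1 4831/5000
3 3/2 241/250
4 2 588/625
5 5/2 4663/5000
6 3 8851/10000
DF(2y) = 588/625 ≈ 0.940800

step 1 [0.5y] zero: DF = P = 9801/10000 ≈ 0.980100
step 2 [1y] bond c/2=3/160: DF=(1604309/1600000 − 3/160·(0.980100))/(1+3/160) = 4831/5000 ≈ 0.966200
step 3 [1.5y] bond c/2=13/800: DF=(8090339/8000000 − 13/800·(0.980100+0.966200))/(1+13/800) = 241/250 ≈ 0.964000
step 4 [2y] bond c/2=19/800: DF=(8258109/8000000 − 19/800·(0.980100+0.966200+0.964000))/(1+19/800) = 588/625 ≈ 0.940800
step 5 [2.5y] zero: DF = P = 4663/5000 ≈ 0.932600
step 6 [3y] swap r/2=383/18896: DF=(1 − 383/18896·(0.980100+0.966200+0.964000+0.940800+0.932600))/(1+383/18896) = 8851/10000 ≈ 0.885100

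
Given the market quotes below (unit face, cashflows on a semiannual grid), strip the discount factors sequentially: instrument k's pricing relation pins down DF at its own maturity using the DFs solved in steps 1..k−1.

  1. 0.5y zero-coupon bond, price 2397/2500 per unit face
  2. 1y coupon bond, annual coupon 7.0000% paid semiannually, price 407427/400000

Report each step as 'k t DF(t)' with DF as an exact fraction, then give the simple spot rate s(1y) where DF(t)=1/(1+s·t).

step 1 [0.5y] zero: DF = P = 2397/2500 ≈ 0.958800
step 2 [1y] bond c/2=7/200: DF=(407427/400000 − 7/200·(0.958800))/(1+7/200) = 9517/10000 ≈ 0.951700

1 1/2 2397/2500
2 1 9517/10000
s(1y) = (1/(9517/10000) − 1)/(1) = 483/9517 ≈ 5.0751%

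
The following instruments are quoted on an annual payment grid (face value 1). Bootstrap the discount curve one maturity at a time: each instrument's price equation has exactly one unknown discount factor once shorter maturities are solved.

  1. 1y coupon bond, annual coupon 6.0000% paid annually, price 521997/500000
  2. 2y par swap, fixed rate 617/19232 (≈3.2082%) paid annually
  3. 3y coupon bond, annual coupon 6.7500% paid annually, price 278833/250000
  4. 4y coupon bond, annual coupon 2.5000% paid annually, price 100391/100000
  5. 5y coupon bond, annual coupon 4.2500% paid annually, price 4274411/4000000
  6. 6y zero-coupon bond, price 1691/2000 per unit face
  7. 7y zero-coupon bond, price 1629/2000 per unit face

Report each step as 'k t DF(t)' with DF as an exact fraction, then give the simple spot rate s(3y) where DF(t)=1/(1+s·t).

1 1 9849/10000
2 2 9383/10000
3 3 577/625
4 4 91/100
5 5 8719/10000
6 6 1691/2000
7 7 1629/2000
s(3y) = (1/(577/625) − 1)/(3) = 16/577 ≈ 2.7730%

step 1 [1y] bond c/1=3/50: DF=(521997/500000 − 3/50·(0))/(1+3/50) = 9849/10000 ≈ 0.984900
step 2 [2y] swap r/1=617/19232: DF=(1 − 617/19232·(0.984900))/(1+617/19232) = 9383/10000 ≈ 0.938300
step 3 [3y] bond c/1=27/400: DF=(278833/250000 − 27/400·(0.984900+0.938300))/(1+27/400) = 577/625 ≈ 0.923200
step 4 [4y] bond c/1=1/40: DF=(100391/100000 − 1/40·(0.984900+0.938300+0.923200))/(1+1/40) = 91/100 ≈ 0.910000
step 5 [5y] bond c/1=17/400: DF=(4274411/4000000 − 17/400·(0.984900+0.938300+0.923200+0.910000))/(1+17/400) = 8719/10000 ≈ 0.871900
step 6 [6y] zero: DF = P = 1691/2000 ≈ 0.845500
step 7 [7y] zero: DF = P = 1629/2000 ≈ 0.814500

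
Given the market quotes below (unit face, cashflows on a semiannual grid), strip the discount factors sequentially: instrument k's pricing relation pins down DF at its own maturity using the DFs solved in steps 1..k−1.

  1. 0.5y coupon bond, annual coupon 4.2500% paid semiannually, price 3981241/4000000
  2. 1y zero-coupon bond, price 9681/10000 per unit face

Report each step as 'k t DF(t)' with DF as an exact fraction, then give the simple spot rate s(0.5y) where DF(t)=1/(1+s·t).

step 1 [0.5y] bond c/2=17/800: DF=(3981241/4000000 − 17/800·(0))/(1+17/800) = 4873/5000 ≈ 0.974600
step 2 [1y] zero: DF = P = 9681/10000 ≈ 0.968100

1 1/2 4873/5000
2 1 9681/10000
s(0.5y) = (1/(4873/5000) − 1)/(1/2) = 254/4873 ≈ 5.2124%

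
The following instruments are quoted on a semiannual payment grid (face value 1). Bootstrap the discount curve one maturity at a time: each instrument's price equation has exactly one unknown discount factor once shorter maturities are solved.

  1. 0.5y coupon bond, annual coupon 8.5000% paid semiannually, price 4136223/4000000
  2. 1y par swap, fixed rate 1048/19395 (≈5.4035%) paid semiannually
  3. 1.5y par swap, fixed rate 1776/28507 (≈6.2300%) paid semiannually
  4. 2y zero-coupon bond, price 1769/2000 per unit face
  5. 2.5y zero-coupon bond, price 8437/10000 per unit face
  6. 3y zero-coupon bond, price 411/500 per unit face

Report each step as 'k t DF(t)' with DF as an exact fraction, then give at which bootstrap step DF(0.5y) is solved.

1 1/2 9919/10000
2 1 2369/2500
3 3/2 1139/1250
4 2 1769/2000
5 5/2 8437/10000
6 3 411/500
DF(0.5y) is solved at step 1

step 1 [0.5y] bond c/2=17/400: DF=(4136223/4000000 − 17/400·(0))/(1+17/400) = 9919/10000 ≈ 0.991900
step 2 [1y] swap r/2=524/19395: DF=(1 − 524/19395·(0.991900))/(1+524/19395) = 2369/2500 ≈ 0.947600
step 3 [1.5y] swap r/2=888/28507: DF=(1 − 888/28507·(0.991900+0.947600))/(1+888/28507) = 1139/1250 ≈ 0.911200
step 4 [2y] zero: DF = P = 1769/2000 ≈ 0.884500
step 5 [2.5y] zero: DF = P = 8437/10000 ≈ 0.843700
step 6 [3y] zero: DF = P = 411/500 ≈ 0.822000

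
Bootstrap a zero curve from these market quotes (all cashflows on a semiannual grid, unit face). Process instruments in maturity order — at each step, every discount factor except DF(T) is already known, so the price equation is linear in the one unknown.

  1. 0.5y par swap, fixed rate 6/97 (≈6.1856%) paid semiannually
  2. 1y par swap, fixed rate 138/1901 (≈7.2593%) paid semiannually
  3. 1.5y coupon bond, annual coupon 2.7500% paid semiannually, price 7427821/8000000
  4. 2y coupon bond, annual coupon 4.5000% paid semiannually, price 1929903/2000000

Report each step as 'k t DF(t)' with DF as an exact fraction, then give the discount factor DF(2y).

1 1/2 97/100
2 1 931/1000
3 3/2 8901/10000
4 2 8823/10000
DF(2y) = 8823/10000 ≈ 0.882300

step 1 [0.5y] swap r/2=3/97: DF=(1 − 3/97·(0))/(1+3/97) = 97/100 ≈ 0.970000
step 2 [1y] swap r/2=69/1901: DF=(1 − 69/1901·(0.970000))/(1+69/1901) = 931/1000 ≈ 0.931000
step 3 [1.5y] bond c/2=11/800: DF=(7427821/8000000 − 11/800·(0.970000+0.931000))/(1+11/800) = 8901/10000 ≈ 0.890100
step 4 [2y] bond c/2=9/400: DF=(1929903/2000000 − 9/400·(0.970000+0.931000+0.890100))/(1+9/400) = 8823/10000 ≈ 0.882300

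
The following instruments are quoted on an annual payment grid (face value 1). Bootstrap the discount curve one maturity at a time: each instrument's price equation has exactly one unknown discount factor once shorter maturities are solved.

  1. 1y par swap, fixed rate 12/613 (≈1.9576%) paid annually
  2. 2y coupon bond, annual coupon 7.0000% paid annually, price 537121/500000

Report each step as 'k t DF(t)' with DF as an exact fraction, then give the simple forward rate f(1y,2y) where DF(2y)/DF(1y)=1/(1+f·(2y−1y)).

1 1 613/625
2 2 4699/5000
f(1y,2y) = ((613/625)/(4699/5000) − 1)/(1) = 205/4699 ≈ 4.3626%

step 1 [1y] swap r/1=12/613: DF=(1 − 12/613·(0))/(1+12/613) = 613/625 ≈ 0.980800
step 2 [2y] bond c/1=7/100: DF=(537121/500000 − 7/100·(0.980800))/(1+7/100) = 4699/5000 ≈ 0.939800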